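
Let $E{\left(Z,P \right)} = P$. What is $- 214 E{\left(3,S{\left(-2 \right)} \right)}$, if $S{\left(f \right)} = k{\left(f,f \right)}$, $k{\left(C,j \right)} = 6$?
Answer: $-1284$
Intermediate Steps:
$S{\left(f \right)} = 6$
$- 214 E{\left(3,S{\left(-2 \right)} \right)} = \left(-214\right) 6 = -1284$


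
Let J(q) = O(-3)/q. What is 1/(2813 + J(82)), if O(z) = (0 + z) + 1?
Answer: 41/115332 ≈ 0.00035550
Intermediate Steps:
O(z) = 1 + z (O(z) = z + 1 = 1 + z)
J(q) = -2/q (J(q) = (1 - 3)/q = -2/q)
1/(2813 + J(82)) = 1/(2813 - 2/82) = 1/(2813 - 2*1/82) = 1/(2813 - 1/41) = 1/(115332/41) = 41/115332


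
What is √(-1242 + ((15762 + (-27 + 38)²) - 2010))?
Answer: √12631 ≈ 112.39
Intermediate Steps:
√(-1242 + ((15762 + (-27 + 38)²) - 2010)) = √(-1242 + ((15762 + 11²) - 2010)) = √(-1242 + ((15762 + 121) - 2010)) = √(-1242 + (15883 - 2010)) = √(-1242 + 13873) = √12631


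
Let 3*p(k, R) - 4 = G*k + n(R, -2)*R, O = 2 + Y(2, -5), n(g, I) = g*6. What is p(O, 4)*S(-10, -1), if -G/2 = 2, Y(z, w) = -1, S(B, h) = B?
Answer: -320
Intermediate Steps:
n(g, I) = 6*g
G = -4 (G = -2*2 = -4)
O = 1 (O = 2 - 1 = 1)
p(k, R) = 4/3 + 2*R² - 4*k/3 (p(k, R) = 4/3 + (-4*k + (6*R)*R)/3 = 4/3 + (-4*k + 6*R²)/3 = 4/3 + (2*R² - 4*k/3) = 4/3 + 2*R² - 4*k/3)
p(O, 4)*S(-10, -1) = (4/3 + 2*4² - 4/3*1)*(-10) = (4/3 + 2*16 - 4/3)*(-10) = (4/3 + 32 - 4/3)*(-10) = 32*(-10) = -320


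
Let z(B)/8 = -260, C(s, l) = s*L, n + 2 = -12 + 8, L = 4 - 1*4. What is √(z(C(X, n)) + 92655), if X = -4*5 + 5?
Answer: 5*√3623 ≈ 300.96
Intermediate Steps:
L = 0 (L = 4 - 4 = 0)
X = -15 (X = -20 + 5 = -15)
n = -6 (n = -2 + (-12 + 8) = -2 - 4 = -6)
C(s, l) = 0 (C(s, l) = s*0 = 0)
z(B) = -2080 (z(B) = 8*(-260) = -2080)
√(z(C(X, n)) + 92655) = √(-2080 + 92655) = √90575 = 5*√3623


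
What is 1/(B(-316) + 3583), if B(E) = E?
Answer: 1/3267 ≈ 0.00030609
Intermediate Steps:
1/(B(-316) + 3583) = 1/(-316 + 3583) = 1/3267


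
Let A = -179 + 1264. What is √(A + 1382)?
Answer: √2467 ≈ 49.669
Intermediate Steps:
A = 1085
√(A + 1382) = √(1085 + 1382) = √2467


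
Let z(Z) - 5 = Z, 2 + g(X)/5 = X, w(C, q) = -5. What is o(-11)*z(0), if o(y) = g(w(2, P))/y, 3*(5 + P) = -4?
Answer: 175/11 ≈ 15.909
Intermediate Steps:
P = -19/3 (P = -5 + (⅓)*(-4) = -5 - 4/3 = -19/3 ≈ -6.3333)
g(X) = -10 + 5*X
o(y) = -35/y (o(y) = (-10 + 5*(-5))/y = (-10 - 25)/y = -35/y)
z(Z) = 5 + Z
o(-11)*z(0) = (-35/(-11))*(5 + 0) = -35*(-1/11)*5 = (35/11)*5 = 175/11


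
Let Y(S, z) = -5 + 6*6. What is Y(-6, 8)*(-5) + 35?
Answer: -120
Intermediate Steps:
Y(S, z) = 31 (Y(S, z) = -5 + 36 = 31)
Y(-6, 8)*(-5) + 35 = 31*(-5) + 35 = -155 + 35 = -120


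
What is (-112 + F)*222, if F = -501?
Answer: -136086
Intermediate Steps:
(-112 + F)*222 = (-112 - 501)*222 = -613*222 = -136086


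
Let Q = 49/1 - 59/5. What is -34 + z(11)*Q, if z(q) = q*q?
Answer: 22336/5 ≈ 4467.2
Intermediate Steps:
z(q) = q**2
Q = 186/5 (Q = 49*1 - 59*1/5 = 49 - 59/5 = 186/5 ≈ 37.200)
-34 + z(11)*Q = -34 + 11**2*(186/5) = -34 + 121*(186/5) = -34 + 22506/5 = 22336/5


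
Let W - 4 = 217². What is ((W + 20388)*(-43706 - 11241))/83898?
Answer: -3707878507/83898 ≈ -44195.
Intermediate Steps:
W = 47093 (W = 4 + 217² = 4 + 47089 = 47093)
((W + 20388)*(-43706 - 11241))/83898 = ((47093 + 20388)*(-43706 - 11241))/83898 = (67481*(-54947))*(1/83898) = -3707878507*1/83898 = -3707878507/83898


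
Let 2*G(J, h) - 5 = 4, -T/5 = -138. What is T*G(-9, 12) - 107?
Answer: 2998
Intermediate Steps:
T = 690 (T = -5*(-138) = 690)
G(J, h) = 9/2 (G(J, h) = 5/2 + (1/2)*4 = 5/2 + 2 = 9/2)
T*G(-9, 12) - 107 = 690*(9/2) - 107 = 3105 - 107 = 2998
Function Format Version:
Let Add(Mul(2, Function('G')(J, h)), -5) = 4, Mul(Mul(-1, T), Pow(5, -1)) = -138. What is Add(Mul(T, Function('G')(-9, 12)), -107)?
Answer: 2998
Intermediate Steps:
T = 690 (T = Mul(-5, -138) = 690)
Function('G')(J, h) = Rational(9, 2) (Function('G')(J, h) = Add(Rational(5, 2), Mul(Rational(1, 2), 4)) = Add(Rational(5, 2), 2) = Rational(9, 2))
Add(Mul(T, Function('G')(-9, 12)), -107) = Add(Mul(690, Rational(9, 2)), -107) = Add(3105, -107) = 2998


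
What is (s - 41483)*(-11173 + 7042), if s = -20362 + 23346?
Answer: 159039369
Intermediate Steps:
s = 2984
(s - 41483)*(-11173 + 7042) = (2984 - 41483)*(-11173 + 7042) = -38499*(-4131) = 159039369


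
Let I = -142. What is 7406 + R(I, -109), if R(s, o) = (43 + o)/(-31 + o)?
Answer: 518453/70 ≈ 7406.5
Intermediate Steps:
R(s, o) = (43 + o)/(-31 + o)
7406 + R(I, -109) = 7406 + (43 - 109)/(-31 - 109) = 7406 - 66/(-140) = 7406 - 1/140*(-66) = 7406 + 33/70 = 518453/70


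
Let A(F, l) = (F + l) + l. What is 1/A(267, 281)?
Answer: 1/829 ≈ 0.0012063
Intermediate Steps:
A(F, l) = F + 2*l
1/A(267, 281) = 1/(267 + 2*281) = 1/(267 + 562) = 1/829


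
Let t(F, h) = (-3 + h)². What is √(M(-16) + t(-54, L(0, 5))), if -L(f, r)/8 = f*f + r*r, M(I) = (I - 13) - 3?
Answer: √41177 ≈ 202.92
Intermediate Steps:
M(I) = -16 + I (M(I) = (-13 + I) - 3 = -16 + I)
L(f, r) = -8*f² - 8*r² (L(f, r) = -8*(f*f + r*r) = -8*(f² + r²) = -8*f² - 8*r²)
√(M(-16) + t(-54, L(0, 5))) = √((-16 - 16) + (-3 + (-8*0² - 8*5²))²) = √(-32 + (-3 + (-8*0 - 8*25))²) = √(-32 + (-3 + (0 - 200))²) = √(-32 + (-3 - 200)²) = √(-32 + (-203)²) = √(-32 + 41209) = √41177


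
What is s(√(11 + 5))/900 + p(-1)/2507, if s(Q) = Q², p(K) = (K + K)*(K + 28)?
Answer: -2122/564075 ≈ -0.0037619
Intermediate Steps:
p(K) = 2*K*(28 + K) (p(K) = (2*K)*(28 + K) = 2*K*(28 + K))
s(√(11 + 5))/900 + p(-1)/2507 = (√(11 + 5))²/900 + (2*(-1)*(28 - 1))/2507 = (√16)²*(1/900) + (2*(-1)*27)*(1/2507) = 4²*(1/900) - 54*1/2507 = 16*(1/900) - 54/2507 = 4/225 - 54/2507 = -2122/564075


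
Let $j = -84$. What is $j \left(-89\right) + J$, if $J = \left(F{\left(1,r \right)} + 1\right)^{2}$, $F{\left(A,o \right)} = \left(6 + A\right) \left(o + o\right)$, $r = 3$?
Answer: $9325$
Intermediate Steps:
$F{\left(A,o \right)} = 2 o \left(6 + A\right)$ ($F{\left(A,o \right)} = \left(6 + A\right) 2 o = 2 o \left(6 + A\right)$)
$J = 1849$ ($J = \left(2 \cdot 3 \left(6 + 1\right) + 1\right)^{2} = \left(2 \cdot 3 \cdot 7 + 1\right)^{2} = \left(42 + 1\right)^{2} = 43^{2} = 1849$)
$j \left(-89\right) + J = \left(-84\right) \left(-89\right) + 1849 = 7476 + 1849 = 9325$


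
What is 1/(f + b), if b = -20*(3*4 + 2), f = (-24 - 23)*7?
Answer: -1/609 ≈ -0.0016420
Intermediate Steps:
f = -329 (f = -47*7 = -329)
b = -280 (b = -20*(12 + 2) = -20*14 = -280)
1/(f + b) = 1/(-329 - 280) = 1/(-609) = -1/609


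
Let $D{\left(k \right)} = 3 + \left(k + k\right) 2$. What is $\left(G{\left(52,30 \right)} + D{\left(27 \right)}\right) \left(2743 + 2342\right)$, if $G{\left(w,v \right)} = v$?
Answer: $716985$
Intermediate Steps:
$D{\left(k \right)} = 3 + 4 k$ ($D{\left(k \right)} = 3 + 2 k 2 = 3 + 4 k$)
$\left(G{\left(52,30 \right)} + D{\left(27 \right)}\right) \left(2743 + 2342\right) = \left(30 + \left(3 + 4 \cdot 27\right)\right) \left(2743 + 2342\right) = \left(30 + \left(3 + 108\right)\right) 5085 = \left(30 + 111\right) 5085 = 141 \cdot 5085 = 716985$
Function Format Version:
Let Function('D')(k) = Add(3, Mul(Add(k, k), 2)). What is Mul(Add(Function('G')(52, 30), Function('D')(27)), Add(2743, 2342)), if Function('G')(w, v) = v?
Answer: 716985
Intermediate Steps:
Function('D')(k) = Add(3, Mul(4, k)) (Function('D')(k) = Add(3, Mul(Mul(2, k), 2)) = Add(3, Mul(4, k)))
Mul(Add(Function('G')(52, 30), Function('D')(27)), Add(2743, 2342)) = Mul(Add(30, Add(3, Mul(4, 27))), Add(2743, 2342)) = Mul(Add(30, Add(3, 108)), 5085) = Mul(Add(30, 111), 5085) = Mul(141, 5085) = 716985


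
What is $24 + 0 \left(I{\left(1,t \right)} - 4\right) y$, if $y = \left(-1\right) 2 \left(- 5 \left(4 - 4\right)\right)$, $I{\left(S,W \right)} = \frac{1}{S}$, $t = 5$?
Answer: $24$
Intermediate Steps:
$y = 0$ ($y = - 2 \left(\left(-5\right) 0\right) = \left(-2\right) 0 = 0$)
$24 + 0 \left(I{\left(1,t \right)} - 4\right) y = 24 + 0 \left(1^{-1} - 4\right) 0 = 24 + 0 \left(1 - 4\right) 0 = 24 + 0 \left(-3\right) 0 = 24 + 0 \cdot 0 = 24 + 0 = 24$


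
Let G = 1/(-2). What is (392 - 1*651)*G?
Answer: 259/2 ≈ 129.50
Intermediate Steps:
G = -1/2 ≈ -0.50000
(392 - 1*651)*G = (392 - 1*651)*(-1/2) = (392 - 651)*(-1/2) = -259*(-1/2) = 259/2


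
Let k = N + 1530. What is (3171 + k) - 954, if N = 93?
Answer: 3840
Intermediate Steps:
k = 1623 (k = 93 + 1530 = 1623)
(3171 + k) - 954 = (3171 + 1623) - 954 = 4794 - 954 = 3840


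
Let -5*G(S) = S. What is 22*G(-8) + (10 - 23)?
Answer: 111/5 ≈ 22.200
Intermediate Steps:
G(S) = -S/5
22*G(-8) + (10 - 23) = 22*(-⅕*(-8)) + (10 - 23) = 22*(8/5) - 13 = 176/5 - 13 = 111/5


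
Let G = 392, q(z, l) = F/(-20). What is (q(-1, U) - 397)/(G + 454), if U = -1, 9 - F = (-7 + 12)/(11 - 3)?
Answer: -63587/135360 ≈ -0.46976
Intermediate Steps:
F = 67/8 (F = 9 - (-7 + 12)/(11 - 3) = 9 - 5/8 = 67/8 ≈ 8.3750)
q(z, l) = -67/160 (q(z, l) = (67/8)/(-20) = (67/8)*(-1/20) = -67/160)
(q(-1, U) - 397)/(G + 454) = (-67/160 - 397)/(392 + 454) = -63587/160/846 = -63587/160*1/846 = -63587/135360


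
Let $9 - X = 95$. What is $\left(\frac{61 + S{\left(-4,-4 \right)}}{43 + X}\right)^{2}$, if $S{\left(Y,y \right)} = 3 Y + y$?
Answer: $\frac{2025}{1849} \approx 1.0952$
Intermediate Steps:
$X = -86$ ($X = 9 - 95 = -86$)
$S{\left(Y,y \right)} = y + 3 Y$
$\left(\frac{61 + S{\left(-4,-4 \right)}}{43 + X}\right)^{2} = \left(\frac{61 + \left(-4 + 3 \left(-4\right)\right)}{43 - 86}\right)^{2} = \left(\frac{61 - 16}{-43}\right)^{2} = \left(\left(61 - 16\right) \left(- \frac{1}{43}\right)\right)^{2} = \left(45 \left(- \frac{1}{43}\right)\right)^{2} = \left(- \frac{45}{43}\right)^{2} = \frac{2025}{1849}$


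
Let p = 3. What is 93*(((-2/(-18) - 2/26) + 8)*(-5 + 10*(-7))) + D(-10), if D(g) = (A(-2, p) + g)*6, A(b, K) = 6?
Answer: -728812/13 ≈ -56062.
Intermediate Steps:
D(g) = 36 + 6*g (D(g) = (6 + g)*6 = 36 + 6*g)
93*(((-2/(-18) - 2/26) + 8)*(-5 + 10*(-7))) + D(-10) = 93*(((-2/(-18) - 2/26) + 8)*(-5 + 10*(-7))) + (36 + 6*(-10)) = 93*(((-2*(-1/18) - 2*1/26) + 8)*(-5 - 70)) + (36 - 60) = 93*(((1/9 - 1/13) + 8)*(-75)) - 24 = 93*((4/117 + 8)*(-75)) - 24 = 93*((940/117)*(-75)) - 24 = 93*(-23500/39) - 24 = -728500/13 - 24 = -728812/13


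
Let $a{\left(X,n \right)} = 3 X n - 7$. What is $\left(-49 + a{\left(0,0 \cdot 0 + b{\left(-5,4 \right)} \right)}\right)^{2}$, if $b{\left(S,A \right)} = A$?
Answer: $3136$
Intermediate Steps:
$a{\left(X,n \right)} = -7 + 3 X n$ ($a{\left(X,n \right)} = 3 X n - 7 = -7 + 3 X n$)
$\left(-49 + a{\left(0,0 \cdot 0 + b{\left(-5,4 \right)} \right)}\right)^{2} = \left(-49 - \left(7 + 0 \left(0 \cdot 0 + 4\right)\right)\right)^{2} = \left(-49 - \left(7 + 0 \left(0 + 4\right)\right)\right)^{2} = \left(-49 - \left(7 + 0 \cdot 4\right)\right)^{2} = \left(-49 + \left(-7 + 0\right)\right)^{2} = \left(-49 - 7\right)^{2} = \left(-56\right)^{2} = 3136$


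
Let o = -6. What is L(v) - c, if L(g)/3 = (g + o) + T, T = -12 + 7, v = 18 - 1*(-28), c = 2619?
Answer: -2514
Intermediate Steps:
v = 46 (v = 18 + 28 = 46)
T = -5
L(g) = -33 + 3*g (L(g) = 3*((g - 6) - 5) = 3*((-6 + g) - 5) = 3*(-11 + g) = -33 + 3*g)
L(v) - c = (-33 + 3*46) - 1*2619 = (-33 + 138) - 2619 = 105 - 2619 = -2514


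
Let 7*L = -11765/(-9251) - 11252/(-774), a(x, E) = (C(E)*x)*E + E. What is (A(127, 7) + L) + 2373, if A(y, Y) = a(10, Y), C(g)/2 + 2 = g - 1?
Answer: 73735818641/25060959 ≈ 2942.3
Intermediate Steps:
C(g) = -6 + 2*g (C(g) = -4 + 2*(g - 1) = -4 + 2*(-1 + g) = -4 + (-2 + 2*g) = -6 + 2*g)
a(x, E) = E + E*x*(-6 + 2*E) (a(x, E) = ((-6 + 2*E)*x)*E + E = (x*(-6 + 2*E))*E + E = E*x*(-6 + 2*E) + E = E + E*x*(-6 + 2*E))
A(y, Y) = Y*(-59 + 20*Y) (A(y, Y) = Y*(1 + 2*10*(-3 + Y)) = Y*(1 + (-60 + 20*Y)) = Y*(-59 + 20*Y))
L = 56599181/25060959 (L = (-11765/(-9251) - 11252/(-774))/7 = (-11765*(-1/9251) - 11252*(-1/774))/7 = (11765/9251 + 5626/387)/7 = (1/7)*(56599181/3580137) = 56599181/25060959 ≈ 2.2585)
(A(127, 7) + L) + 2373 = (7*(-59 + 20*7) + 56599181/25060959) + 2373 = (7*(-59 + 140) + 56599181/25060959) + 2373 = (7*81 + 56599181/25060959) + 2373 = (567 + 56599181/25060959) + 2373 = 14266162934/25060959 + 2373 = 73735818641/25060959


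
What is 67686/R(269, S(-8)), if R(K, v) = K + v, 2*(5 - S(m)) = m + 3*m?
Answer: 1167/5 ≈ 233.40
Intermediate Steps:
S(m) = 5 - 2*m (S(m) = 5 - (m + 3*m)/2 = 5 - 2*m)
67686/R(269, S(-8)) = 67686/(269 + (5 - 2*(-8))) = 67686/(269 + (5 + 16)) = 67686/(269 + 21) = 67686/290 = 67686*(1/290) = 1167/5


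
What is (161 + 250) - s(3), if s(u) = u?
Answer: 408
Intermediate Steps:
(161 + 250) - s(3) = (161 + 250) - 1*3 = 411 - 3 = 408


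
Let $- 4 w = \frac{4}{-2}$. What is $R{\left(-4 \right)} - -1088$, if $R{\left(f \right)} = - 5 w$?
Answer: $\frac{2171}{2} \approx 1085.5$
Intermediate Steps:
$w = \frac{1}{2}$ ($w = - \frac{4 \frac{1}{-2}}{4} = - \frac{4 \left(- \frac{1}{2}\right)}{4} = \left(- \frac{1}{4}\right) \left(-2\right) = \frac{1}{2} \approx 0.5$)
$R{\left(f \right)} = - \frac{5}{2}$ ($R{\left(f \right)} = \left(-5\right) \frac{1}{2} = - \frac{5}{2}$)
$R{\left(-4 \right)} - -1088 = - \frac{5}{2} - -1088 = - \frac{5}{2} + 1088 = \frac{2171}{2}$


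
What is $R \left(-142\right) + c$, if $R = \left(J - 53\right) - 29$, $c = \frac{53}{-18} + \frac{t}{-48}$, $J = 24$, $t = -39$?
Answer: $\frac{1185677}{144} \approx 8233.9$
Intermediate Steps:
$c = - \frac{307}{144}$ ($c = \frac{53}{-18} - \frac{39}{-48} = 53 \left(- \frac{1}{18}\right) - - \frac{13}{16} = - \frac{53}{18} + \frac{13}{16} = - \frac{307}{144} \approx -2.1319$)
$R = -58$ ($R = \left(24 - 53\right) - 29 = -29 - 29 = -58$)
$R \left(-142\right) + c = \left(-58\right) \left(-142\right) - \frac{307}{144} = 8236 - \frac{307}{144} = \frac{1185677}{144}$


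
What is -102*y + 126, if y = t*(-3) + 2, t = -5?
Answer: -1608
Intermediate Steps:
y = 17 (y = -5*(-3) + 2 = 15 + 2 = 17)
-102*y + 126 = -102*17 + 126 = -1734 + 126 = -1608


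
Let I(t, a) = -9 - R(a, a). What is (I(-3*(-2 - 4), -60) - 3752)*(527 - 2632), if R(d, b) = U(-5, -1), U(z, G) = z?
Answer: 7906380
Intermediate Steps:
R(d, b) = -5
I(t, a) = -4 (I(t, a) = -9 - 1*(-5) = -9 + 5 = -4)
(I(-3*(-2 - 4), -60) - 3752)*(527 - 2632) = (-4 - 3752)*(527 - 2632) = -3756*(-2105) = 7906380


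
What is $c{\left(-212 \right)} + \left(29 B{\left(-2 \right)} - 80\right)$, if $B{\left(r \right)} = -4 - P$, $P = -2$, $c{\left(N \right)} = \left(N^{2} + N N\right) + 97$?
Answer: $89847$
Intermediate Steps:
$c{\left(N \right)} = 97 + 2 N^{2}$ ($c{\left(N \right)} = \left(N^{2} + N^{2}\right) + 97 = 2 N^{2} + 97 = 97 + 2 N^{2}$)
$B{\left(r \right)} = -2$ ($B{\left(r \right)} = -4 - -2 = -4 + 2 = -2$)
$c{\left(-212 \right)} + \left(29 B{\left(-2 \right)} - 80\right) = \left(97 + 2 \left(-212\right)^{2}\right) + \left(29 \left(-2\right) - 80\right) = \left(97 + 2 \cdot 44944\right) - 138 = \left(97 + 89888\right) - 138 = 89985 - 138 = 89847$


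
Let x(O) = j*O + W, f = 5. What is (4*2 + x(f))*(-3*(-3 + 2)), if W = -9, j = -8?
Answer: -123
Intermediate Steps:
x(O) = -9 - 8*O (x(O) = -8*O - 9 = -9 - 8*O)
(4*2 + x(f))*(-3*(-3 + 2)) = (4*2 + (-9 - 8*5))*(-3*(-3 + 2)) = (8 + (-9 - 40))*(-3*(-1)) = (8 - 49)*3 = -41*3 = -123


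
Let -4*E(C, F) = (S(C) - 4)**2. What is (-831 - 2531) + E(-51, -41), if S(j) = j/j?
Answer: -13457/4 ≈ -3364.3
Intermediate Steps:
S(j) = 1
E(C, F) = -9/4 (E(C, F) = -(1 - 4)**2/4 = -1/4*(-3)**2 = -1/4*9 = -9/4)
(-831 - 2531) + E(-51, -41) = (-831 - 2531) - 9/4 = -3362 - 9/4 = -13457/4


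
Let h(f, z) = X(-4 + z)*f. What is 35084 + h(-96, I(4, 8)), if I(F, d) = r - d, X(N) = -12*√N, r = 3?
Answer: 35084 + 3456*I ≈ 35084.0 + 3456.0*I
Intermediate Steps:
I(F, d) = 3 - d
h(f, z) = -12*f*√(-4 + z) (h(f, z) = (-12*√(-4 + z))*f = -12*f*√(-4 + z))
35084 + h(-96, I(4, 8)) = 35084 - 12*(-96)*√(-4 + (3 - 1*8)) = 35084 - 12*(-96)*√(-4 + (3 - 8)) = 35084 - 12*(-96)*√(-4 - 5) = 35084 - 12*(-96)*√(-9) = 35084 - 12*(-96)*3*I = 35084 + 3456*I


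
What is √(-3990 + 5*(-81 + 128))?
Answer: I*√3755 ≈ 61.278*I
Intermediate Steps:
√(-3990 + 5*(-81 + 128)) = √(-3990 + 5*47) = √(-3990 + 235) = √(-3755) = I*√3755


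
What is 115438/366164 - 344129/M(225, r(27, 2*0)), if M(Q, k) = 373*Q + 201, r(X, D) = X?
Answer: -14537039246/3850489083 ≈ -3.7754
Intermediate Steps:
M(Q, k) = 201 + 373*Q
115438/366164 - 344129/M(225, r(27, 2*0)) = 115438/366164 - 344129/(201 + 373*225) = 115438*(1/366164) - 344129/(201 + 83925) = 57719/183082 - 344129/84126 = -14537039246/3850489083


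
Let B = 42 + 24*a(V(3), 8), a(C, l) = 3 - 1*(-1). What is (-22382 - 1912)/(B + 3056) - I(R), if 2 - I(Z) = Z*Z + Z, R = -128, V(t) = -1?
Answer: 25945491/1597 ≈ 16246.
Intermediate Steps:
a(C, l) = 4 (a(C, l) = 3 + 1 = 4)
I(Z) = 2 - Z - Z² (I(Z) = 2 - (Z*Z + Z) = 2 - (Z² + Z) = 2 - (Z + Z²) = 2 + (-Z - Z²) = 2 - Z - Z²)
B = 138 (B = 42 + 24*4 = 42 + 96 = 138)
(-22382 - 1912)/(B + 3056) - I(R) = (-22382 - 1912)/(138 + 3056) - (2 - 1*(-128) - 1*(-128)²) = -24294/3194 - (2 + 128 - 1*16384) = -24294*1/3194 - (2 + 128 - 16384) = -12147/1597 - 1*(-16254) = -12147/1597 + 16254 = 25945491/1597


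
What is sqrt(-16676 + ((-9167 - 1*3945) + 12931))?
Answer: 3*I*sqrt(1873) ≈ 129.83*I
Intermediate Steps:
sqrt(-16676 + ((-9167 - 1*3945) + 12931)) = sqrt(-16676 + ((-9167 - 3945) + 12931)) = sqrt(-16676 + (-13112 + 12931)) = sqrt(-16676 - 181) = sqrt(-16857) = 3*I*sqrt(1873)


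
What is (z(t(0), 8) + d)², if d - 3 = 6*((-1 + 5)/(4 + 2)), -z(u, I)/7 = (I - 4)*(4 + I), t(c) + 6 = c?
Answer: 108241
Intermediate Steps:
t(c) = -6 + c
z(u, I) = -7*(-4 + I)*(4 + I) (z(u, I) = -7*(I - 4)*(4 + I) = -7*(-4 + I)*(4 + I))
d = 7 (d = 3 + 6*((-1 + 5)/(4 + 2)) = 3 + 6*(4/6) = 3 + 6*(4*(⅙)) = 3 + 6*(⅔) = 3 + 4 = 7)
(z(t(0), 8) + d)² = ((112 - 7*8²) + 7)² = ((112 - 7*64) + 7)² = ((112 - 448) + 7)² = (-336 + 7)² = (-329)² = 108241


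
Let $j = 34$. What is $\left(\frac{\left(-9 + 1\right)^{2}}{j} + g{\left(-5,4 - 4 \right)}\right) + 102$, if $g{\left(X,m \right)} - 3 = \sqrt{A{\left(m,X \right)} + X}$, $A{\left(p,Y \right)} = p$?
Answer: $\frac{1817}{17} + i \sqrt{5} \approx 106.88 + 2.2361 i$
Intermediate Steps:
$g{\left(X,m \right)} = 3 + \sqrt{X + m}$ ($g{\left(X,m \right)} = 3 + \sqrt{m + X} = 3 + \sqrt{X + m}$)
$\left(\frac{\left(-9 + 1\right)^{2}}{j} + g{\left(-5,4 - 4 \right)}\right) + 102 = \left(\frac{\left(-9 + 1\right)^{2}}{34} + \left(3 + \sqrt{-5 + \left(4 - 4\right)}\right)\right) + 102 = \left(\left(-8\right)^{2} \cdot \frac{1}{34} + \left(3 + \sqrt{-5 + \left(4 - 4\right)}\right)\right) + 102 = \left(64 \cdot \frac{1}{34} + \left(3 + \sqrt{-5 + 0}\right)\right) + 102 = \left(\frac{32}{17} + \left(3 + \sqrt{-5}\right)\right) + 102 = \left(\frac{32}{17} + \left(3 + i \sqrt{5}\right)\right) + 102 = \left(\frac{83}{17} + i \sqrt{5}\right) + 102 = \frac{1817}{17} + i \sqrt{5}$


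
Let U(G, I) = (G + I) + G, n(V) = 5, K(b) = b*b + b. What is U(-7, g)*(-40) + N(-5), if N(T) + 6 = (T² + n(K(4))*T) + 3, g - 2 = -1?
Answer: 517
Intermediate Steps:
g = 1 (g = 2 - 1 = 1)
K(b) = b + b² (K(b) = b² + b = b + b²)
N(T) = -3 + T² + 5*T (N(T) = -6 + ((T² + 5*T) + 3) = -6 + (3 + T² + 5*T) = -3 + T² + 5*T)
U(G, I) = I + 2*G
U(-7, g)*(-40) + N(-5) = (1 + 2*(-7))*(-40) + (-3 + (-5)² + 5*(-5)) = (1 - 14)*(-40) + (-3 + 25 - 25) = -13*(-40) - 3 = 520 - 3 = 517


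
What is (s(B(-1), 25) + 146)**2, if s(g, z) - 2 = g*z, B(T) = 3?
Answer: 49729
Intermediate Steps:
s(g, z) = 2 + g*z
(s(B(-1), 25) + 146)**2 = ((2 + 3*25) + 146)**2 = ((2 + 75) + 146)**2 = (77 + 146)**2 = 223**2 = 49729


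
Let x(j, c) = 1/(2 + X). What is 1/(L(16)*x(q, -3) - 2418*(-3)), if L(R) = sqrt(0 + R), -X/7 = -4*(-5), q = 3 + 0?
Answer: 69/500524 ≈ 0.00013786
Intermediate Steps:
q = 3
X = -140 (X = -(-28)*(-5) = -7*20 = -140)
L(R) = sqrt(R)
x(j, c) = -1/138 (x(j, c) = 1/(2 - 140) = 1/(-138) = -1/138)
1/(L(16)*x(q, -3) - 2418*(-3)) = 1/(sqrt(16)*(-1/138) - 2418*(-3)) = 1/(4*(-1/138) + 7254) = 1/(-2/69 + 7254) = 1/(500524/69) = 69/500524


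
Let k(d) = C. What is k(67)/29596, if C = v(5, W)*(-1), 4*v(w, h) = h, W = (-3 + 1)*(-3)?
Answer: -3/59192 ≈ -5.0683e-5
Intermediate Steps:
W = 6 (W = -2*(-3) = 6)
v(w, h) = h/4
C = -3/2 (C = ((¼)*6)*(-1) = (3/2)*(-1) = -3/2 ≈ -1.5000)
k(d) = -3/2
k(67)/29596 = -3/2/29596 = -3/2*1/29596 = -3/59192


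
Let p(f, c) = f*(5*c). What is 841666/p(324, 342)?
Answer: 420833/277020 ≈ 1.5191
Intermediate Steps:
p(f, c) = 5*c*f
841666/p(324, 342) = 841666/((5*342*324)) = 841666/554040 = 841666*(1/554040) = 420833/277020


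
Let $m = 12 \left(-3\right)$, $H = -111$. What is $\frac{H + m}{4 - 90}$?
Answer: $\frac{147}{86} \approx 1.7093$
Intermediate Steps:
$m = -36$
$\frac{H + m}{4 - 90} = \frac{-111 - 36}{4 - 90} = \frac{1}{-86} \left(-147\right) = \left(- \frac{1}{86}\right) \left(-147\right) = \frac{147}{86}$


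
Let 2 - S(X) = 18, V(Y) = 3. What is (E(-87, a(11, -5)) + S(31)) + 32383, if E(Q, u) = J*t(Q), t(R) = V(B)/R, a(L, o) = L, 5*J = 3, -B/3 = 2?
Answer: 4693212/145 ≈ 32367.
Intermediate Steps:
B = -6 (B = -3*2 = -6)
J = 3/5 (J = (1/5)*3 = 3/5 ≈ 0.60000)
S(X) = -16 (S(X) = 2 - 1*18 = 2 - 18 = -16)
t(R) = 3/R
E(Q, u) = 9/(5*Q) (E(Q, u) = 3*(3/Q)/5 = 9/(5*Q))
(E(-87, a(11, -5)) + S(31)) + 32383 = ((9/5)/(-87) - 16) + 32383 = ((9/5)*(-1/87) - 16) + 32383 = (-3/145 - 16) + 32383 = -2323/145 + 32383 = 4693212/145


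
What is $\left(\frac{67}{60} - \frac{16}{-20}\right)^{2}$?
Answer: $\frac{529}{144} \approx 3.6736$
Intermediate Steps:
$\left(\frac{67}{60} - \frac{16}{-20}\right)^{2} = \left(67 \cdot \frac{1}{60} - - \frac{4}{5}\right)^{2} = \left(\frac{67}{60} + \frac{4}{5}\right)^{2} = \left(\frac{23}{12}\right)^{2} = \frac{529}{144}$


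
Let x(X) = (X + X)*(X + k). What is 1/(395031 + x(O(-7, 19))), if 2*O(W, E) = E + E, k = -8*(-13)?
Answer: 1/399705 ≈ 2.5018e-6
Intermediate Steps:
k = 104
O(W, E) = E (O(W, E) = (E + E)/2 = (2*E)/2 = E)
x(X) = 2*X*(104 + X) (x(X) = (X + X)*(X + 104) = (2*X)*(104 + X) = 2*X*(104 + X))
1/(395031 + x(O(-7, 19))) = 1/(395031 + 2*19*(104 + 19)) = 1/(395031 + 2*19*123) = 1/(395031 + 4674) = 1/399705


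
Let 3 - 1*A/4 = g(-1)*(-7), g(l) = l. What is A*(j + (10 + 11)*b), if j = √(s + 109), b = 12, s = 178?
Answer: -4032 - 16*√287 ≈ -4303.1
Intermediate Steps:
j = √287 (j = √(178 + 109) = √287 ≈ 16.941)
A = -16 (A = 12 - (-4)*(-7) = 12 - 4*7 = 12 - 28 = -16)
A*(j + (10 + 11)*b) = -16*(√287 + (10 + 11)*12) = -16*(√287 + 21*12) = -16*(√287 + 252) = -16*(252 + √287) = -4032 - 16*√287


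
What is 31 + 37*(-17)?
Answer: -598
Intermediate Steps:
31 + 37*(-17) = 31 - 629 = -598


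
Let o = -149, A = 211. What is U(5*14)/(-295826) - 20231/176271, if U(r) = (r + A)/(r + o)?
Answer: -472754076523/4119498042834 ≈ -0.11476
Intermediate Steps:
U(r) = (211 + r)/(-149 + r) (U(r) = (r + 211)/(r - 149) = (211 + r)/(-149 + r))
U(5*14)/(-295826) - 20231/176271 = ((211 + 5*14)/(-149 + 5*14))/(-295826) - 20231/176271 = ((211 + 70)/(-149 + 70))*(-1/295826) - 20231*1/176271 = (281/(-79))*(-1/295826) - 20231/176271 = -1/79*281*(-1/295826) - 20231/176271 = -281/79*(-1/295826) - 20231/176271 = 281/23370254 - 20231/176271 = -472754076523/4119498042834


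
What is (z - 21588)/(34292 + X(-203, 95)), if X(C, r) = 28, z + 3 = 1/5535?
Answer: -14938273/23745150 ≈ -0.62911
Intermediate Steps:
z = -16604/5535 (z = -3 + 1/5535 = -16604/5535 ≈ -2.9998)
(z - 21588)/(34292 + X(-203, 95)) = (-16604/5535 - 21588)/(34292 + 28) = -119506184/5535/34320 = -119506184/5535*1/34320 = -14938273/23745150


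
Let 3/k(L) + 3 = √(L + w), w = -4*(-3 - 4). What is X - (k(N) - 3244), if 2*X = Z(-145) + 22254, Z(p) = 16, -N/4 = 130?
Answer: 2401296/167 + 2*I*√123/167 ≈ 14379.0 + 0.13282*I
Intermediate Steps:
N = -520 (N = -4*130 = -520)
w = 28 (w = -4*(-7) = 28)
k(L) = 3/(-3 + √(28 + L)) (k(L) = 3/(-3 + √(L + 28)) = 3/(-3 + √(28 + L)))
X = 11135 (X = (16 + 22254)/2 = (½)*22270 = 11135)
X - (k(N) - 3244) = 11135 - (3/(-3 + √(28 - 520)) - 3244) = 11135 - (3/(-3 + √(-492)) - 3244) = 11135 - (3/(-3 + 2*I*√123) - 3244) = 11135 - (-3244 + 3/(-3 + 2*I*√123)) = 11135 + (3244 - 3/(-3 + 2*I*√123)) = 14379 - 3/(-3 + 2*I*√123)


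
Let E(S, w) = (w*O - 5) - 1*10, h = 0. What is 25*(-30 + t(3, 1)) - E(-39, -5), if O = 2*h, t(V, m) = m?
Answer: -710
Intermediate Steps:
O = 0 (O = 2*0 = 0)
E(S, w) = -15 (E(S, w) = (w*0 - 5) - 1*10 = (0 - 5) - 10 = -5 - 10 = -15)
25*(-30 + t(3, 1)) - E(-39, -5) = 25*(-30 + 1) - 1*(-15) = 25*(-29) + 15 = -725 + 15 = -710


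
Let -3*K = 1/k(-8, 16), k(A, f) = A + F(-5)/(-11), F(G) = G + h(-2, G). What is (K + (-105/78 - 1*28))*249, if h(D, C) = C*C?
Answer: -10247429/1404 ≈ -7298.7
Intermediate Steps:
h(D, C) = C²
F(G) = G + G²
k(A, f) = -20/11 + A (k(A, f) = A - 5*(1 - 5)/(-11) = A - 5*(-4)*(-1/11) = A + 20*(-1/11) = A - 20/11 = -20/11 + A)
K = 11/324 (K = -1/(3*(-20/11 - 8)) = -1/(3*(-108/11)) = -⅓*(-11/108) = 11/324 ≈ 0.033951)
(K + (-105/78 - 1*28))*249 = (11/324 + (-105/78 - 1*28))*249 = (11/324 + (-105*1/78 - 28))*249 = (11/324 + (-35/26 - 28))*249 = (11/324 - 763/26)*249 = -123463/4212*249 = -10247429/1404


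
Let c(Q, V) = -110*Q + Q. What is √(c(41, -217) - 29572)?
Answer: I*√34041 ≈ 184.5*I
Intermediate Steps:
c(Q, V) = -109*Q
√(c(41, -217) - 29572) = √(-109*41 - 29572) = √(-4469 - 29572) = √(-34041) = I*√34041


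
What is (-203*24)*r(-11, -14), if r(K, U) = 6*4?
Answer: -116928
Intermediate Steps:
r(K, U) = 24
(-203*24)*r(-11, -14) = -203*24*24 = -4872*24 = -116928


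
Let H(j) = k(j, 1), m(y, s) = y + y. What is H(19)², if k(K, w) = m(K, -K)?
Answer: 1444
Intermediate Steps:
m(y, s) = 2*y
k(K, w) = 2*K
H(j) = 2*j
H(19)² = (2*19)² = 38² = 1444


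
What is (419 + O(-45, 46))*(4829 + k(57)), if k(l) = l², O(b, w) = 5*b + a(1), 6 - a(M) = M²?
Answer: 1607522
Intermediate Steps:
a(M) = 6 - M²
O(b, w) = 5 + 5*b (O(b, w) = 5*b + (6 - 1*1²) = 5*b + (6 - 1*1) = 5*b + (6 - 1) = 5*b + 5 = 5 + 5*b)
(419 + O(-45, 46))*(4829 + k(57)) = (419 + (5 + 5*(-45)))*(4829 + 57²) = (419 + (5 - 225))*(4829 + 3249) = (419 - 220)*8078 = 199*8078 = 1607522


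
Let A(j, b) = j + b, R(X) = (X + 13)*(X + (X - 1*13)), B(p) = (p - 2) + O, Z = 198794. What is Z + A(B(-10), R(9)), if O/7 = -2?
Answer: 198878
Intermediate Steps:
O = -14 (O = 7*(-2) = -14)
B(p) = -16 + p (B(p) = (p - 2) - 14 = (-2 + p) - 14 = -16 + p)
R(X) = (-13 + 2*X)*(13 + X) (R(X) = (13 + X)*(X + (X - 13)) = (13 + X)*(X + (-13 + X)) = (13 + X)*(-13 + 2*X) = (-13 + 2*X)*(13 + X))
A(j, b) = b + j
Z + A(B(-10), R(9)) = 198794 + ((-169 + 2*9**2 + 13*9) + (-16 - 10)) = 198794 + ((-169 + 2*81 + 117) - 26) = 198794 + ((-169 + 162 + 117) - 26) = 198794 + (110 - 26) = 198794 + 84 = 198878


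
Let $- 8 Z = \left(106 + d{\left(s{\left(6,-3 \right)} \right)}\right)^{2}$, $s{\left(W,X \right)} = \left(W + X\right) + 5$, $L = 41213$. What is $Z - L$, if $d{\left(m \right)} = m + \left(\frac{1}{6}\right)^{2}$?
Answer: $- \frac{444147409}{10368} \approx -42838.0$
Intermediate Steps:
$s{\left(W,X \right)} = 5 + W + X$
$d{\left(m \right)} = \frac{1}{36} + m$ ($d{\left(m \right)} = m + \left(\frac{1}{6}\right)^{2} = m + \frac{1}{36} = \frac{1}{36} + m$)
$Z = - \frac{16851025}{10368}$ ($Z = - \frac{\left(106 + \left(\frac{1}{36} + \left(5 + 6 - 3\right)\right)\right)^{2}}{8} = - \frac{\left(106 + \left(\frac{1}{36} + 8\right)\right)^{2}}{8} = - \frac{\left(106 + \frac{289}{36}\right)^{2}}{8} = - \frac{\left(\frac{4105}{36}\right)^{2}}{8} = \left(- \frac{1}{8}\right) \frac{16851025}{1296} = - \frac{16851025}{10368} \approx -1625.3$)
$Z - L = - \frac{16851025}{10368} - 41213 = - \frac{444147409}{10368}$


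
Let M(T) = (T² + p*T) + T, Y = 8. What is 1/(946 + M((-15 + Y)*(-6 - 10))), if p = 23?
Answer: 1/16178 ≈ 6.1812e-5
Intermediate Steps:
M(T) = T² + 24*T (M(T) = (T² + 23*T) + T = T² + 24*T)
1/(946 + M((-15 + Y)*(-6 - 10))) = 1/(946 + ((-15 + 8)*(-6 - 10))*(24 + (-15 + 8)*(-6 - 10))) = 1/(946 + (-7*(-16))*(24 - 7*(-16))) = 1/(946 + 112*(24 + 112)) = 1/(946 + 112*136) = 1/(946 + 15232) = 1/16178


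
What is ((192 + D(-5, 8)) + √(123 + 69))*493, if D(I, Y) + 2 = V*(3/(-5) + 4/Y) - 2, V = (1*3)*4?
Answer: 460462/5 + 3944*√3 ≈ 98924.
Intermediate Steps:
V = 12 (V = 3*4 = 12)
D(I, Y) = -56/5 + 48/Y (D(I, Y) = -2 + (12*(3/(-5) + 4/Y) - 2) = -2 + (12*(3*(-⅕) + 4/Y) - 2) = -2 + (12*(-⅗ + 4/Y) - 2) = -2 + ((-36/5 + 48/Y) - 2) = -2 + (-46/5 + 48/Y) = -56/5 + 48/Y)
((192 + D(-5, 8)) + √(123 + 69))*493 = ((192 + (-56/5 + 48/8)) + √(123 + 69))*493 = ((192 + (-56/5 + 48*(⅛))) + √192)*493 = ((192 + (-56/5 + 6)) + 8*√3)*493 = ((192 - 26/5) + 8*√3)*493 = (934/5 + 8*√3)*493 = 460462/5 + 3944*√3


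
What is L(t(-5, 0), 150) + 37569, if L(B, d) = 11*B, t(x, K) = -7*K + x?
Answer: 37514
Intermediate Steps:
t(x, K) = x - 7*K
L(t(-5, 0), 150) + 37569 = 11*(-5 - 7*0) + 37569 = 11*(-5 + 0) + 37569 = 11*(-5) + 37569 = -55 + 37569 = 37514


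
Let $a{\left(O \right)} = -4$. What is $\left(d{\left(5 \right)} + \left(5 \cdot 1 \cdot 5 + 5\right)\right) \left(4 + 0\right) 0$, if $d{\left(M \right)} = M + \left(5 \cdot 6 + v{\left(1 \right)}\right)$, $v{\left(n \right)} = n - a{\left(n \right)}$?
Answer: $0$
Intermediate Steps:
$v{\left(n \right)} = 4 + n$ ($v{\left(n \right)} = n - -4 = n + 4 = 4 + n$)
$d{\left(M \right)} = 35 + M$ ($d{\left(M \right)} = M + \left(5 \cdot 6 + \left(4 + 1\right)\right) = M + \left(30 + 5\right) = M + 35 = 35 + M$)
$\left(d{\left(5 \right)} + \left(5 \cdot 1 \cdot 5 + 5\right)\right) \left(4 + 0\right) 0 = \left(\left(35 + 5\right) + \left(5 \cdot 1 \cdot 5 + 5\right)\right) \left(4 + 0\right) 0 = \left(40 + \left(5 \cdot 5 + 5\right)\right) 4 \cdot 0 = \left(40 + \left(25 + 5\right)\right) 0 = \left(40 + 30\right) 0 = 70 \cdot 0 = 0$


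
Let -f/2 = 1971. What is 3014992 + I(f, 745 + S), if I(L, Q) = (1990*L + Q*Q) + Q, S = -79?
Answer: -4385366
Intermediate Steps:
f = -3942 (f = -2*1971 = -3942)
I(L, Q) = Q + Q**2 + 1990*L (I(L, Q) = (1990*L + Q**2) + Q = (Q**2 + 1990*L) + Q = Q + Q**2 + 1990*L)
3014992 + I(f, 745 + S) = 3014992 + ((745 - 79) + (745 - 79)**2 + 1990*(-3942)) = 3014992 + (666 + 666**2 - 7844580) = 3014992 + (666 + 443556 - 7844580) = 3014992 - 7400358 = -4385366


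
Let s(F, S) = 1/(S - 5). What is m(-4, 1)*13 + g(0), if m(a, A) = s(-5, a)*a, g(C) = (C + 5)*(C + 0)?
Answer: 52/9 ≈ 5.7778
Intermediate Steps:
g(C) = C*(5 + C) (g(C) = (5 + C)*C = C*(5 + C))
s(F, S) = 1/(-5 + S)
m(a, A) = a/(-5 + a)
m(-4, 1)*13 + g(0) = -4/(-5 - 4)*13 + 0*(5 + 0) = -4/(-9)*13 + 0*5 = -4*(-1/9)*13 + 0 = (4/9)*13 + 0 = 52/9 + 0 = 52/9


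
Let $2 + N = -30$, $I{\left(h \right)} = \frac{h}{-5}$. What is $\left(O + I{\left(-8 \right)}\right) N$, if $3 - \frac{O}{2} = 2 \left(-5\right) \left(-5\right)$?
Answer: $\frac{14784}{5} \approx 2956.8$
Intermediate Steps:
$I{\left(h \right)} = - \frac{h}{5}$ ($I{\left(h \right)} = h \left(- \frac{1}{5}\right) = - \frac{h}{5}$)
$O = -94$ ($O = 6 - 2 \cdot 2 \left(-5\right) \left(-5\right) = 6 - 2 \left(\left(-10\right) \left(-5\right)\right) = 6 - 100 = -94$)
$N = -32$ ($N = -2 - 30 = -32$)
$\left(O + I{\left(-8 \right)}\right) N = \left(-94 - - \frac{8}{5}\right) \left(-32\right) = \left(-94 + \frac{8}{5}\right) \left(-32\right) = \left(- \frac{462}{5}\right) \left(-32\right) = \frac{14784}{5}$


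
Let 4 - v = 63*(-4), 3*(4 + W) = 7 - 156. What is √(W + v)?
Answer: √1821/3 ≈ 14.224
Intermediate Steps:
W = -161/3 (W = -4 + (7 - 156)/3 = -4 + (⅓)*(-149) = -4 - 149/3 = -161/3 ≈ -53.667)
v = 256 (v = 4 - 63*(-4) = 4 - 1*(-252) = 4 + 252 = 256)
√(W + v) = √(-161/3 + 256) = √(607/3) = √1821/3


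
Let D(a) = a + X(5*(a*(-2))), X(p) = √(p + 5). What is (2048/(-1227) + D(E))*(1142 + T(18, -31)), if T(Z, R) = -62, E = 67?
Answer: 28857960/409 + 1080*I*√665 ≈ 70557.0 + 27851.0*I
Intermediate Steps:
X(p) = √(5 + p)
D(a) = a + √(5 - 10*a) (D(a) = a + √(5 + 5*(a*(-2))) = a + √(5 + 5*(-2*a)) = a + √(5 - 10*a))
(2048/(-1227) + D(E))*(1142 + T(18, -31)) = (2048/(-1227) + (67 + √(5 - 10*67)))*(1142 - 62) = (2048*(-1/1227) + (67 + √(5 - 670)))*1080 = (-2048/1227 + (67 + √(-665)))*1080 = (-2048/1227 + (67 + I*√665))*1080 = (80161/1227 + I*√665)*1080 = 28857960/409 + 1080*I*√665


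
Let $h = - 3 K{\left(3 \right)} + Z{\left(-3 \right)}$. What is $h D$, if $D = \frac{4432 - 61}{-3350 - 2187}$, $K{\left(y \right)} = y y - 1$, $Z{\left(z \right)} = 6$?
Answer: $\frac{78678}{5537} \approx 14.21$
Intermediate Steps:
$K{\left(y \right)} = -1 + y^{2}$ ($K{\left(y \right)} = y^{2} - 1 = -1 + y^{2}$)
$h = -18$ ($h = - 3 \left(-1 + 3^{2}\right) + 6 = - 3 \left(-1 + 9\right) + 6 = \left(-3\right) 8 + 6 = -24 + 6 = -18$)
$D = - \frac{4371}{5537}$ ($D = \frac{4371}{-5537} = 4371 \left(- \frac{1}{5537}\right) = - \frac{4371}{5537} \approx -0.78942$)
$h D = \left(-18\right) \left(- \frac{4371}{5537}\right) = \frac{78678}{5537}$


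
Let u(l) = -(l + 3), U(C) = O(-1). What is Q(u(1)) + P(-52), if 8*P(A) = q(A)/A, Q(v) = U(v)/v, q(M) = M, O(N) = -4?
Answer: 9/8 ≈ 1.1250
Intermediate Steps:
U(C) = -4
u(l) = -3 - l (u(l) = -(3 + l) = -3 - l)
Q(v) = -4/v
P(A) = ⅛ (P(A) = (A/A)/8 = (⅛)*1 = ⅛)
Q(u(1)) + P(-52) = -4/(-3 - 1*1) + ⅛ = -4/(-3 - 1) + ⅛ = -4/(-4) + ⅛ = -4*(-¼) + ⅛ = 1 + ⅛ = 9/8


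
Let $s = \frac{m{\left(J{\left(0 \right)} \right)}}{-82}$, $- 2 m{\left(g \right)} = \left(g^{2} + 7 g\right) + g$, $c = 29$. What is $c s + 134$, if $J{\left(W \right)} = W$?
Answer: $134$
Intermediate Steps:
$m{\left(g \right)} = - 4 g - \frac{g^{2}}{2}$ ($m{\left(g \right)} = - \frac{\left(g^{2} + 7 g\right) + g}{2} = - \frac{g^{2} + 8 g}{2} = - 4 g - \frac{g^{2}}{2}$)
$s = 0$ ($s = \frac{\left(- \frac{1}{2}\right) 0 \left(8 + 0\right)}{-82} = \left(- \frac{1}{2}\right) 0 \cdot 8 \left(- \frac{1}{82}\right) = 0 \left(- \frac{1}{82}\right) = 0$)
$c s + 134 = 29 \cdot 0 + 134 = 0 + 134 = 134$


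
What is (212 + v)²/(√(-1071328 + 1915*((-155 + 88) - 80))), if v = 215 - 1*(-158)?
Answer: -342225*I*√1352833/1352833 ≈ -294.23*I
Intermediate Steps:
v = 373 (v = 215 + 158 = 373)
(212 + v)²/(√(-1071328 + 1915*((-155 + 88) - 80))) = (212 + 373)²/(√(-1071328 + 1915*((-155 + 88) - 80))) = 585²/(√(-1071328 + 1915*(-67 - 80))) = 342225/(√(-1071328 + 1915*(-147))) = 342225/(√(-1071328 - 281505)) = 342225/(√(-1352833)) = 342225/((I*√1352833)) = 342225*(-I*√1352833/1352833) = -342225*I*√1352833/1352833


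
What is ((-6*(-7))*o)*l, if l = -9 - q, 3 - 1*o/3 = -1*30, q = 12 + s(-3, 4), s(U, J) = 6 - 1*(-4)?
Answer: -128898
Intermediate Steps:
s(U, J) = 10 (s(U, J) = 6 + 4 = 10)
q = 22 (q = 12 + 10 = 22)
o = 99 (o = 9 - (-3)*30 = 9 - 3*(-30) = 9 + 90 = 99)
l = -31 (l = -9 - 1*22 = -9 - 22 = -31)
((-6*(-7))*o)*l = (-6*(-7)*99)*(-31) = (-1*(-42)*99)*(-31) = (42*99)*(-31) = 4158*(-31) = -128898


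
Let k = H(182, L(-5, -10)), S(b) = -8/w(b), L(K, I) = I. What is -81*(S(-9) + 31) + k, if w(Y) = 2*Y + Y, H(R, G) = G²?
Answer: -2435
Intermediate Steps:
w(Y) = 3*Y
S(b) = -8/(3*b) (S(b) = -8*1/(3*b) = -8/(3*b))
k = 100 (k = (-10)² = 100)
-81*(S(-9) + 31) + k = -81*(-8/3/(-9) + 31) + 100 = -81*(-8/3*(-⅑) + 31) + 100 = -81*(8/27 + 31) + 100 = -81*845/27 + 100 = -2535 + 100 = -2435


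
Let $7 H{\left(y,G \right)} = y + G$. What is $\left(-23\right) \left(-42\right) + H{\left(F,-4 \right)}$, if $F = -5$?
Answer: $\frac{6753}{7} \approx 964.71$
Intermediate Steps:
$H{\left(y,G \right)} = \frac{G}{7} + \frac{y}{7}$ ($H{\left(y,G \right)} = \frac{y + G}{7} = \frac{G + y}{7} = \frac{G}{7} + \frac{y}{7}$)
$\left(-23\right) \left(-42\right) + H{\left(F,-4 \right)} = \left(-23\right) \left(-42\right) + \left(\frac{1}{7} \left(-4\right) + \frac{1}{7} \left(-5\right)\right) = 966 - \frac{9}{7} = \frac{6753}{7}$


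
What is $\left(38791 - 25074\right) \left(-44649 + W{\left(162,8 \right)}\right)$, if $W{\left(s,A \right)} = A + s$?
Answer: $-610118443$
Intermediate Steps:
$\left(38791 - 25074\right) \left(-44649 + W{\left(162,8 \right)}\right) = \left(38791 - 25074\right) \left(-44649 + \left(8 + 162\right)\right) = 13717 \left(-44649 + 170\right) = 13717 \left(-44479\right) = -610118443$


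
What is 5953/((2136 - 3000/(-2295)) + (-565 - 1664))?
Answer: -910809/14029 ≈ -64.923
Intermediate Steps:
5953/((2136 - 3000/(-2295)) + (-565 - 1664)) = 5953/((2136 - 3000*(-1/2295)) - 2229) = 5953/((2136 + 200/153) - 2229) = 5953/(327008/153 - 2229) = 5953/(-14029/153) = 5953*(-153/14029) = -910809/14029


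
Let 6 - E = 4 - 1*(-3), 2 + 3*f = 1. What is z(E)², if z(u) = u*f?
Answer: ⅑ ≈ 0.11111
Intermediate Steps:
f = -⅓ (f = -⅔ + (⅓)*1 = -⅔ + ⅓ = -⅓ ≈ -0.33333)
E = -1 (E = 6 - (4 - 1*(-3)) = 6 - (4 + 3) = 6 - 1*7 = 6 - 7 = -1)
z(u) = -u/3 (z(u) = u*(-⅓) = -u/3)
z(E)² = (-⅓*(-1))² = (⅓)² = ⅑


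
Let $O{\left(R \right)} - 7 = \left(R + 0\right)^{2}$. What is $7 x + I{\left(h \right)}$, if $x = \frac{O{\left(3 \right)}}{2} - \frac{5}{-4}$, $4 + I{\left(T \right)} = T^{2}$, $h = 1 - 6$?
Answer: $\frac{343}{4} \approx 85.75$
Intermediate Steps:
$h = -5$ ($h = 1 - 6 = -5$)
$O{\left(R \right)} = 7 + R^{2}$ ($O{\left(R \right)} = 7 + \left(R + 0\right)^{2} = 7 + R^{2}$)
$I{\left(T \right)} = -4 + T^{2}$
$x = \frac{37}{4}$ ($x = \frac{7 + 3^{2}}{2} - \frac{5}{-4} = \left(7 + 9\right) \frac{1}{2} - - \frac{5}{4} = 16 \cdot \frac{1}{2} + \frac{5}{4} = 8 + \frac{5}{4} = \frac{37}{4} \approx 9.25$)
$7 x + I{\left(h \right)} = 7 \cdot \frac{37}{4} - \left(4 - \left(-5\right)^{2}\right) = \frac{259}{4} + \left(-4 + 25\right) = \frac{259}{4} + 21 = \frac{343}{4}$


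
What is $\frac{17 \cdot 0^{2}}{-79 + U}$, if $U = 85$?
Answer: $0$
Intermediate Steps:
$\frac{17 \cdot 0^{2}}{-79 + U} = \frac{17 \cdot 0^{2}}{-79 + 85} = \frac{17 \cdot 0}{6} = 0 \cdot \frac{1}{6} = 0$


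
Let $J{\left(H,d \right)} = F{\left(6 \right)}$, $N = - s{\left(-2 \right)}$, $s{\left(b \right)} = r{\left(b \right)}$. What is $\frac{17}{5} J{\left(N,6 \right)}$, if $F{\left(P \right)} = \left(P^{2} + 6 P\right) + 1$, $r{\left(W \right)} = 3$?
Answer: $\frac{1241}{5} \approx 248.2$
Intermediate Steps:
$s{\left(b \right)} = 3$
$F{\left(P \right)} = 1 + P^{2} + 6 P$
$N = -3$ ($N = \left(-1\right) 3 = -3$)
$J{\left(H,d \right)} = 73$ ($J{\left(H,d \right)} = 1 + 6^{2} + 6 \cdot 6 = 1 + 36 + 36 = 73$)
$\frac{17}{5} J{\left(N,6 \right)} = \frac{17}{5} \cdot 73 = \frac{1241}{5}$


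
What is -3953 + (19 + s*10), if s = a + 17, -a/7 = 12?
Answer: -4604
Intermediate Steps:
a = -84 (a = -7*12 = -84)
s = -67 (s = -84 + 17 = -67)
-3953 + (19 + s*10) = -3953 + (19 - 67*10) = -3953 + (19 - 670) = -3953 - 651 = -4604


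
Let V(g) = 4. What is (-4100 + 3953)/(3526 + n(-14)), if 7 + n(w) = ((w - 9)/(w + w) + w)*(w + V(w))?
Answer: -686/17037 ≈ -0.040265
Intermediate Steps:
n(w) = -7 + (4 + w)*(w + (-9 + w)/(2*w)) (n(w) = -7 + ((w - 9)/(w + w) + w)*(w + 4) = -7 + ((-9 + w)/((2*w)) + w)*(4 + w) = -7 + ((-9 + w)*(1/(2*w)) + w)*(4 + w) = -7 + ((-9 + w)/(2*w) + w)*(4 + w) = -7 + (w + (-9 + w)/(2*w))*(4 + w) = -7 + (4 + w)*(w + (-9 + w)/(2*w)))
(-4100 + 3953)/(3526 + n(-14)) = (-4100 + 3953)/(3526 + (-19/2 + (-14)**2 - 18/(-14) + (9/2)*(-14))) = -147/(3526 + (-19/2 + 196 - 18*(-1/14) - 63)) = -147/(3526 + (-19/2 + 196 + 9/7 - 63)) = -147/(3526 + 1747/14) = -147/51111/14 = -147*14/51111 = -686/17037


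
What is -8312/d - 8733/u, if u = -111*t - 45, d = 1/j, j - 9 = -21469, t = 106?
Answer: 702264425151/3937 ≈ 1.7838e+8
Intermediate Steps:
j = -21460 (j = 9 - 21469 = -21460)
d = -1/21460 (d = 1/(-21460) = -1/21460 ≈ -4.6598e-5)
u = -11811 (u = -111*106 - 45 = -11766 - 45 = -11811)
-8312/d - 8733/u = -8312/(-1/21460) - 8733/(-11811) = -8312*(-21460) - 8733*(-1/11811) = 178375520 + 2911/3937 = 702264425151/3937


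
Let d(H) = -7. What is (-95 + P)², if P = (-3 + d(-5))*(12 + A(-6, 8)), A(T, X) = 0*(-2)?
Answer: 46225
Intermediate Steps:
A(T, X) = 0
P = -120 (P = (-3 - 7)*(12 + 0) = -10*12 = -120)
(-95 + P)² = (-95 - 120)² = (-215)² = 46225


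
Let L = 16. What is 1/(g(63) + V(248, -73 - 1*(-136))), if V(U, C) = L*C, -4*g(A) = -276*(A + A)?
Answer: 1/9702 ≈ 0.00010307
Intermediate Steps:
g(A) = 138*A (g(A) = -(-69)*(A + A) = -(-69)*2*A = -(-138)*A = 138*A)
V(U, C) = 16*C
1/(g(63) + V(248, -73 - 1*(-136))) = 1/(138*63 + 16*(-73 - 1*(-136))) = 1/(8694 + 16*(-73 + 136)) = 1/(8694 + 16*63) = 1/(8694 + 1008) = 1/9702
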